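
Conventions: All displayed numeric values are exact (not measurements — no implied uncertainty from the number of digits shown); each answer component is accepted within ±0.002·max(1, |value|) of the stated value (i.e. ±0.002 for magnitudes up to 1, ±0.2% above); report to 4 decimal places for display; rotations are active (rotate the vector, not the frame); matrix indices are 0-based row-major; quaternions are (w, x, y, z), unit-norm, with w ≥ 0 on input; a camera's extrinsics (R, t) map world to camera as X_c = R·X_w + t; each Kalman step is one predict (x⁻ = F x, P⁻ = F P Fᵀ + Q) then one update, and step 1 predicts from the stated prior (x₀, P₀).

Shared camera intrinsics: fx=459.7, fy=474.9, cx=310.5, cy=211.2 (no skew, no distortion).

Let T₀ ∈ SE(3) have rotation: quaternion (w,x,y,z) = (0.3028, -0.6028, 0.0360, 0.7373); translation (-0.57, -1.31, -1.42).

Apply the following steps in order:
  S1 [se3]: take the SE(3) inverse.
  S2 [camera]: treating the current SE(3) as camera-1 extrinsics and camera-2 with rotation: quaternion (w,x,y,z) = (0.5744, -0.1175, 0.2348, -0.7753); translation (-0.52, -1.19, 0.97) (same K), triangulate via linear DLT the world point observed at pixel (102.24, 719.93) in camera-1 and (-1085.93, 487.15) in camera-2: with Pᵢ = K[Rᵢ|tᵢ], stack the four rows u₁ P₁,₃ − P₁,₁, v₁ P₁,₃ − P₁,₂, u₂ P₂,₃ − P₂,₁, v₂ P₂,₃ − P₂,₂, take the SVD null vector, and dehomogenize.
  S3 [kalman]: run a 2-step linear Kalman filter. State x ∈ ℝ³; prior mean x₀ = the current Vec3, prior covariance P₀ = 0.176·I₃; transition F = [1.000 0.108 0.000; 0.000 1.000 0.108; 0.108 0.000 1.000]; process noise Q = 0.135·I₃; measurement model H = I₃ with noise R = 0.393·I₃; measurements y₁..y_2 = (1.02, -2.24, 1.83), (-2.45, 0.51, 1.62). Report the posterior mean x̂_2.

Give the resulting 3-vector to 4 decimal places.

after S1 (invert_se3): R=[-0.0899 0.4031 -0.9107; -0.4899 -0.8140 -0.3120; -0.8671 0.4182 0.2706], t=(-0.8164, -1.7886, 0.4378)
after S2 (triangulate): (-0.9912, -1.5084, -1.3112)
after S3 (kf_track): (-1.2015, -0.8055, 0.7341)

result = (-1.2015, -0.8055, 0.7341)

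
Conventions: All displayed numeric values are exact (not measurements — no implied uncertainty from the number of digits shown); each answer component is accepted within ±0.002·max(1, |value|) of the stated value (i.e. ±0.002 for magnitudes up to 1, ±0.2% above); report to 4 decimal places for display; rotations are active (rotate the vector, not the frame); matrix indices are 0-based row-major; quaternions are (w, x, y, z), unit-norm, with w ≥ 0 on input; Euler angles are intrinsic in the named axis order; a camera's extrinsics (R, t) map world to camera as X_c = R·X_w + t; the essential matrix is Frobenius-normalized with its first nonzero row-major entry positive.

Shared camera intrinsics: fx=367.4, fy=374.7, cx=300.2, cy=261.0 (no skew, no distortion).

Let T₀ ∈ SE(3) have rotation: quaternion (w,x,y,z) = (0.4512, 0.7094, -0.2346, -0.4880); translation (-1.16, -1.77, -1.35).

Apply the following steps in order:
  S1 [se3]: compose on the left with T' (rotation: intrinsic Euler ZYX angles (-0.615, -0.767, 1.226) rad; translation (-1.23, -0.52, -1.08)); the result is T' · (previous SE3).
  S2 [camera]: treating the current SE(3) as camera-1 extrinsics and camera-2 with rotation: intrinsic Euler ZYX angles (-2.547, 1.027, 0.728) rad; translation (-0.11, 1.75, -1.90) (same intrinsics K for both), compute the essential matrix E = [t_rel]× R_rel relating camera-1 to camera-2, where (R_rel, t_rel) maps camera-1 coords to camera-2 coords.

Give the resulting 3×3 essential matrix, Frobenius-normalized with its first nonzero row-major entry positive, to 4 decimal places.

after S1 (compose_se3): R=[0.8580 -0.4118 -0.3069; -0.3722 -0.9103 0.1809; -0.3539 -0.0410 -0.9344], t=(-0.3214, -0.3387, -3.4129)
after S2 (essential): [0.2763 -0.4014 0.0373; -0.5344 0.0555 0.3416; -0.0611 -0.4952 0.3268]

matrix = [0.2763 -0.4014 0.0373; -0.5344 0.0555 0.3416; -0.0611 -0.4952 0.3268]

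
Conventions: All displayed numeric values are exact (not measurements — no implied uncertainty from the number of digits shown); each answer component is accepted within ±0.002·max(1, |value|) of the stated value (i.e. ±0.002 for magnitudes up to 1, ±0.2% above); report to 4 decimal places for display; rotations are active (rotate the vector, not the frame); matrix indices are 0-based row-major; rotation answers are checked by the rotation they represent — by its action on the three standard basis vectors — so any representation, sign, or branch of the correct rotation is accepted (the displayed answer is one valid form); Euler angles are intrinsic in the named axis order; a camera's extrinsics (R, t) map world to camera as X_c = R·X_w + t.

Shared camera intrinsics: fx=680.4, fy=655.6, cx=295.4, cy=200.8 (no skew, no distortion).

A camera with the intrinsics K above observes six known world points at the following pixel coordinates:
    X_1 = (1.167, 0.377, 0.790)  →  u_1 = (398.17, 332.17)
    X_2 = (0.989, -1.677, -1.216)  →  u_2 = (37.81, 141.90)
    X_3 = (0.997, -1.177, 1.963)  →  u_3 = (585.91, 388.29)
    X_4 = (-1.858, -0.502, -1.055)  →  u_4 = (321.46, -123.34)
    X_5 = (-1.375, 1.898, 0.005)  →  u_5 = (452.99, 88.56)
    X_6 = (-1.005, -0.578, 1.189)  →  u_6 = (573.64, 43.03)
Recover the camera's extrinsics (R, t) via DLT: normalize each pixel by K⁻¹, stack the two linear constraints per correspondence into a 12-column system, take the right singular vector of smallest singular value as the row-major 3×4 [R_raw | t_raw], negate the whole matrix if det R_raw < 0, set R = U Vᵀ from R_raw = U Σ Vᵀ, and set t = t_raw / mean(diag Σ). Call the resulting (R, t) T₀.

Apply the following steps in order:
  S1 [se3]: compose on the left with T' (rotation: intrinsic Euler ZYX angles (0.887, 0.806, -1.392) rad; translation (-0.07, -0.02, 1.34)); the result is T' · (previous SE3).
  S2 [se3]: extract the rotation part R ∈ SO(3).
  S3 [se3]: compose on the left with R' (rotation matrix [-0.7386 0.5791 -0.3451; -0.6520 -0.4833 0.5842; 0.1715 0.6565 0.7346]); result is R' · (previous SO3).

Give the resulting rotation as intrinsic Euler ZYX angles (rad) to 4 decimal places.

source (pnp_recover): camera pose = R=[-0.4218 0.3001 0.8556; 0.9019 0.2360 0.3618; -0.0934 0.9242 -0.3702], t=(0.4700, -0.4100, 5.1300)
after S1 (compose_se3): R=[-0.6497 -0.6373 0.4145; -0.6888 0.7242 0.0338; -0.3217 -0.2635 -0.9094], t=(-3.1215, 4.1113, 1.9119)
after S2 (rot_of_se3): [-0.6497 -0.6373 0.4145; -0.6888 0.7242 0.0338; -0.3217 -0.2635 -0.9094]
after S3 (compose_so3): [0.1920 0.9810 0.0273; 0.5686 -0.0885 -0.8179; -0.7999 0.1725 -0.5748]

rotation (euler_zyx) = (1.2452, 0.9272, 2.8500)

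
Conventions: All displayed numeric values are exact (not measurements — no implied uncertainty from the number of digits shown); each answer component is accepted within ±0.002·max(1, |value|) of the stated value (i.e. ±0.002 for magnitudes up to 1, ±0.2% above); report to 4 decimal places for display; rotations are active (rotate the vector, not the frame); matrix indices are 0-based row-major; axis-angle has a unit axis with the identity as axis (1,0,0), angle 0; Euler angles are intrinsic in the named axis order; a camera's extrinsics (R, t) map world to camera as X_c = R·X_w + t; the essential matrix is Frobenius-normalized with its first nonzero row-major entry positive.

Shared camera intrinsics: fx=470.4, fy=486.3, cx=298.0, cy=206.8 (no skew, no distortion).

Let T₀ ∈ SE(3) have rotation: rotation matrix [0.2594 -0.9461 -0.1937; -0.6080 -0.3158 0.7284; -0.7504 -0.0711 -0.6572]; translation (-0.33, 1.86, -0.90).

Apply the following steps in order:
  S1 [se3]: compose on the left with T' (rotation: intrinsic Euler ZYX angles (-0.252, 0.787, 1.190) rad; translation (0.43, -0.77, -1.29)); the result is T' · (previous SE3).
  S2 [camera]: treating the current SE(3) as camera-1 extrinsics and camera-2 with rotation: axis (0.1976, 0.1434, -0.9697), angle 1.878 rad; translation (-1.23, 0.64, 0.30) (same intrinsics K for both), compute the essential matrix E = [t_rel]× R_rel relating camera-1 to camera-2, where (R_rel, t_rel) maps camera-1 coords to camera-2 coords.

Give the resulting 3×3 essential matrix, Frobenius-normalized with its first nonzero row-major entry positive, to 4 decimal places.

matrix = [0.3983 -0.1895 0.5459; 0.3866 -0.0118 -0.3604; 0.4140 -0.0420 -0.2342]

after S1 (compose_se3): R=[-0.2837 -0.8789 0.3835; 0.5590 0.1733 0.8108; -0.7791 0.4444 0.4422], t=(1.5400, 0.5208, -0.0734)
after S2 (essential): [0.3983 -0.1895 0.5459; 0.3866 -0.0118 -0.3604; 0.4140 -0.0420 -0.2342]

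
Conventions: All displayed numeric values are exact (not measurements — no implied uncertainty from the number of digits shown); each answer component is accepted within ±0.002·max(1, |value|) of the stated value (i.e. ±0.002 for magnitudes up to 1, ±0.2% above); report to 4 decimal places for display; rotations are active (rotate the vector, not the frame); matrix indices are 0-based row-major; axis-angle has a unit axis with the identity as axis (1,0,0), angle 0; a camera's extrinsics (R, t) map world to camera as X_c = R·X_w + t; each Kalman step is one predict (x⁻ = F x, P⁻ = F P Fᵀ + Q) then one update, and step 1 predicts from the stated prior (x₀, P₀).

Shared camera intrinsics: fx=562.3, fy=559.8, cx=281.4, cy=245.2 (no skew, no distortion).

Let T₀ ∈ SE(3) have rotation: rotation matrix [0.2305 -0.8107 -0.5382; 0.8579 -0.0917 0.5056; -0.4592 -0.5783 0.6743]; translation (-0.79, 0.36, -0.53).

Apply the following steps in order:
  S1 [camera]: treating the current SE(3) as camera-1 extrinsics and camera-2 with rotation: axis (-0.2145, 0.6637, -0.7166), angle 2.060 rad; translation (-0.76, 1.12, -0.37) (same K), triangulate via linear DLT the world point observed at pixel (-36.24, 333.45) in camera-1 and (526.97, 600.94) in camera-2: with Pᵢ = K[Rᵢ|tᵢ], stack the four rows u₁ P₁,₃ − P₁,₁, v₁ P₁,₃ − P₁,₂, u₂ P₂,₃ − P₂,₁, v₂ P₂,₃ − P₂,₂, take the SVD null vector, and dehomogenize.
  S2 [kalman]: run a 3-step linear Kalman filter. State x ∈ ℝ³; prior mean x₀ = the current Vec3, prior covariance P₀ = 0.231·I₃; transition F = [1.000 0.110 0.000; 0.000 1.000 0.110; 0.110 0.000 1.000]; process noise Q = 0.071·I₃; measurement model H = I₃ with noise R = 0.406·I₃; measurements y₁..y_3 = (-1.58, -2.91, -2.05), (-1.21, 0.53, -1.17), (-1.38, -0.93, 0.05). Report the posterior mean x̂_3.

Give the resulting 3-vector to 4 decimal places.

result = (-1.5270, -0.9681, -0.3686)

after S1 (triangulate): (-1.2550, -1.1765, 1.8116)
after S2 (kf_track): (-1.5270, -0.9681, -0.3686)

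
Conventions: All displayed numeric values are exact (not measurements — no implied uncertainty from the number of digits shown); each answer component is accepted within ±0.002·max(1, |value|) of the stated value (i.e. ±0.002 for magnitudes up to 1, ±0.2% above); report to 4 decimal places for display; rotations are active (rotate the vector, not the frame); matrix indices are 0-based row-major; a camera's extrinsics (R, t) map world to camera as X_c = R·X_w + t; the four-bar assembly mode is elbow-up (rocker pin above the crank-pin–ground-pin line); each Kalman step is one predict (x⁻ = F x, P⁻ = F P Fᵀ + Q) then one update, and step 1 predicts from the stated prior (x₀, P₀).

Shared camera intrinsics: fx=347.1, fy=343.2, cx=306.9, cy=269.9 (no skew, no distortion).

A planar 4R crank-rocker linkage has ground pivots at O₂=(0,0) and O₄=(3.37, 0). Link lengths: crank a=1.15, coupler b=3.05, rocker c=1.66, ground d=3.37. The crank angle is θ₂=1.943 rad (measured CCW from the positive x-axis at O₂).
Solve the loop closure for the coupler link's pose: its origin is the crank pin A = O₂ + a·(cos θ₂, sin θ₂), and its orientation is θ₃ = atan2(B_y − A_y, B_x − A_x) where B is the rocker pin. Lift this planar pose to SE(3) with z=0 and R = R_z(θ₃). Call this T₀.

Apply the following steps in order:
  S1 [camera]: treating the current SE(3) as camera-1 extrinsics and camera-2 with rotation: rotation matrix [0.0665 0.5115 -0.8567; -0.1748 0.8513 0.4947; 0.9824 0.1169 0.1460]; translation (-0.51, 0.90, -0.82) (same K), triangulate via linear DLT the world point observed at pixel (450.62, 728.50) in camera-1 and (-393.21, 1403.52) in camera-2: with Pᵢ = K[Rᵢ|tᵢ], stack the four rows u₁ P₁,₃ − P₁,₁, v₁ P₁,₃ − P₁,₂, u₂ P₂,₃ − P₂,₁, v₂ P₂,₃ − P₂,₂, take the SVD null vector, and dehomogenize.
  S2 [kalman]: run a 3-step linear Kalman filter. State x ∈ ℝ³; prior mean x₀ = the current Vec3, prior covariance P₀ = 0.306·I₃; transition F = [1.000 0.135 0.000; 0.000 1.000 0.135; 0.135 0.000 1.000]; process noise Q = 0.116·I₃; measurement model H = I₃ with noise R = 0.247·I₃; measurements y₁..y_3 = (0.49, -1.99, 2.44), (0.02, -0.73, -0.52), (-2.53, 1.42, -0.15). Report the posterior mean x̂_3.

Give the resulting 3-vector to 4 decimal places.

result = (-1.1715, 0.3071, 0.2992)

source (fourbar_fk): coupler pose = R=[0.9913 -0.1318 0.0000; 0.1318 0.9913 0.0000; 0.0000 0.0000 1.0000], t=(-0.4182, 1.0713, 0.0000)
after S1 (triangulate): (1.1742, 0.8333, 1.5357)
after S2 (kf_track): (-1.1715, 0.3071, 0.2992)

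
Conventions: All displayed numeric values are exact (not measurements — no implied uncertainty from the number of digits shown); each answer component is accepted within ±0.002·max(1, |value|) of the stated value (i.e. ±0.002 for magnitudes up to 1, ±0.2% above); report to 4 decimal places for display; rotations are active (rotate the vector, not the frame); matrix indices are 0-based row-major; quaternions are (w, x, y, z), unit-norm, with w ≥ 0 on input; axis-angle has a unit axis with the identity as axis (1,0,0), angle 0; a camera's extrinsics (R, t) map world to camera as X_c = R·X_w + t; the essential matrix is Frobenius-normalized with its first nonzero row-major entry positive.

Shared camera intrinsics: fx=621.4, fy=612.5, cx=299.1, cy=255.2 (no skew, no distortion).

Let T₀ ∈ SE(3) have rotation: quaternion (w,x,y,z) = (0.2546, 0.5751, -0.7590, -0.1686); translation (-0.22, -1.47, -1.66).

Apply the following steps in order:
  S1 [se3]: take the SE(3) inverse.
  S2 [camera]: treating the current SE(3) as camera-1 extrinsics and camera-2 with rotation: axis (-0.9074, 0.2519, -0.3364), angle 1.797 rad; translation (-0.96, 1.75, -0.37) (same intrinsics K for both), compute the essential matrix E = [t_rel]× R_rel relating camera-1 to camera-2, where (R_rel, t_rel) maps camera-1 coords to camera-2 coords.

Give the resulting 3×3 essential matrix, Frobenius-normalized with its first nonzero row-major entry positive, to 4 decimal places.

matrix = [0.0603 -0.3668 0.0950; 0.5081 -0.3372 -0.2871; -0.2288 -0.4576 0.3699]

after S1 (invert_se3): R=[-0.2089 -0.9588 0.1925; -0.7871 0.2817 0.5487; -0.5804 -0.0369 -0.8135], t=(-1.1358, 1.1519, -1.5324)
after S2 (essential): [0.0603 -0.3668 0.0950; 0.5081 -0.3372 -0.2871; -0.2288 -0.4576 0.3699]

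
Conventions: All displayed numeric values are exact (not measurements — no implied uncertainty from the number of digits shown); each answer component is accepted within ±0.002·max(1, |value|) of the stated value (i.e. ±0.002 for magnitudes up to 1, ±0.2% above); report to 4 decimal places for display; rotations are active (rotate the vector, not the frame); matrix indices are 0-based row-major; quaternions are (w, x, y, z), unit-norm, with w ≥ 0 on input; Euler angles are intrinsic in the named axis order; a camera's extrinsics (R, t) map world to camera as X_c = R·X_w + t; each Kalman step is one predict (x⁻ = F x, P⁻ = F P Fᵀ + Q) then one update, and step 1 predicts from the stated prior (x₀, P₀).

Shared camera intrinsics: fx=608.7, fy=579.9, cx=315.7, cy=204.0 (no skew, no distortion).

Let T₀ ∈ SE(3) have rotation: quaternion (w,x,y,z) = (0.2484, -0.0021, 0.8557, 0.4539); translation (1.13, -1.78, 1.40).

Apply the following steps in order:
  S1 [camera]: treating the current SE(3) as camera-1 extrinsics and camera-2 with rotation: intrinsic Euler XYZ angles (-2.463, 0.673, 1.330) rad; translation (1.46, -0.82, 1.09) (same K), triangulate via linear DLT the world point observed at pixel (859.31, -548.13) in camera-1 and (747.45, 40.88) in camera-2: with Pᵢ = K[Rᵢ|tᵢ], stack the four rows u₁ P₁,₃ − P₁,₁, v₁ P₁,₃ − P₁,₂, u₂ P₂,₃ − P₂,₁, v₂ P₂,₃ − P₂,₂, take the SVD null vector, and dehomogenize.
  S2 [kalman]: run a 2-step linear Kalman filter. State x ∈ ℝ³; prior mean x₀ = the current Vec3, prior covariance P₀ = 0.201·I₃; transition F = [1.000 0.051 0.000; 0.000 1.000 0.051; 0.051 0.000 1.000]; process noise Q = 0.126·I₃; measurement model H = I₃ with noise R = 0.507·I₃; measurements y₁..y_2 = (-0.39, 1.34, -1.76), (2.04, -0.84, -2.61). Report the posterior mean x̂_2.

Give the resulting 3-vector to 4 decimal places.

result = (0.4503, -0.0822, -1.5821)

after S1 (triangulate): (-0.6386, -0.1157, -0.3611)
after S2 (kf_track): (0.4503, -0.0822, -1.5821)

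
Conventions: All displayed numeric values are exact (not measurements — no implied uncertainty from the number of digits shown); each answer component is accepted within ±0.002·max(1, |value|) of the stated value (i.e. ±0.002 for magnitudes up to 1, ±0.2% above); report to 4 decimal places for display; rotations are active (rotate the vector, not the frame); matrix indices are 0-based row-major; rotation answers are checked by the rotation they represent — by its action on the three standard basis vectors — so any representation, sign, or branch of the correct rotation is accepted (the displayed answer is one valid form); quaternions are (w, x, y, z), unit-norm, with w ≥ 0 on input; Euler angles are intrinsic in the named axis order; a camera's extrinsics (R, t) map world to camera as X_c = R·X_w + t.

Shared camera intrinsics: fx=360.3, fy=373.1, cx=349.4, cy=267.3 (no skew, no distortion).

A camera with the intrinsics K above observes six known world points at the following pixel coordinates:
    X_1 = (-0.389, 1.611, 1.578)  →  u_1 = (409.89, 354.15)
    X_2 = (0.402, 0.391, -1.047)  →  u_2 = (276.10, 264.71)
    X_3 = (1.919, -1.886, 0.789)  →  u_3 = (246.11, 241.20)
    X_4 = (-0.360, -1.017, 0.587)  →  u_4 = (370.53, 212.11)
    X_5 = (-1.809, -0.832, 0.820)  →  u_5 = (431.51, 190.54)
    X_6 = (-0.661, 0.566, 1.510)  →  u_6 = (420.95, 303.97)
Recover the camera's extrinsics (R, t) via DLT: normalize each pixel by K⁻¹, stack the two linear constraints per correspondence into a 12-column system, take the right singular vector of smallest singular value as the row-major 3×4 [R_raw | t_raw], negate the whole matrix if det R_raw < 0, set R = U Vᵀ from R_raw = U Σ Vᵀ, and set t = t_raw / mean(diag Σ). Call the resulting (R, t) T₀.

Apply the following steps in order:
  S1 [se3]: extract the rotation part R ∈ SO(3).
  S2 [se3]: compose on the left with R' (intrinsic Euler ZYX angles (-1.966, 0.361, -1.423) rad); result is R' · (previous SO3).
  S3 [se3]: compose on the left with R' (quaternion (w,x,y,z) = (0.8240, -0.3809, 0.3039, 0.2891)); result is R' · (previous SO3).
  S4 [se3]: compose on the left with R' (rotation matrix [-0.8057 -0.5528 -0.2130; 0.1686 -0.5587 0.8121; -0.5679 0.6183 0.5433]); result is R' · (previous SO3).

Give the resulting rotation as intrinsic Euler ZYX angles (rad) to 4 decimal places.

source (pnp_recover): camera pose = R=[-0.6519 0.0153 0.7581; 0.5016 0.7585 0.4160; -0.5686 0.6515 -0.5022], t=(-0.3400, -0.1100, 6.2800)
after S1 (rot_of_se3): [-0.6519 0.0153 0.7581; 0.5016 0.7585 0.4160; -0.5686 0.6515 -0.5022]
after S2 (compose_so3): [-0.1372 0.7813 -0.6089; 0.9400 -0.0911 -0.3287; -0.3123 -0.6175 -0.7219]
after S3 (compose_so3): [-0.8421 0.3976 -0.3645; 0.2256 -0.3542 -0.9075; -0.4899 -0.8465 0.2086]
after S4 (compose_so3): [0.6580 0.0558 0.7509; -0.6659 -0.4225 0.6149; 0.3515 -0.9047 -0.2408]

rotation (euler_zyx) = (-0.7913, -0.3592, -1.8310)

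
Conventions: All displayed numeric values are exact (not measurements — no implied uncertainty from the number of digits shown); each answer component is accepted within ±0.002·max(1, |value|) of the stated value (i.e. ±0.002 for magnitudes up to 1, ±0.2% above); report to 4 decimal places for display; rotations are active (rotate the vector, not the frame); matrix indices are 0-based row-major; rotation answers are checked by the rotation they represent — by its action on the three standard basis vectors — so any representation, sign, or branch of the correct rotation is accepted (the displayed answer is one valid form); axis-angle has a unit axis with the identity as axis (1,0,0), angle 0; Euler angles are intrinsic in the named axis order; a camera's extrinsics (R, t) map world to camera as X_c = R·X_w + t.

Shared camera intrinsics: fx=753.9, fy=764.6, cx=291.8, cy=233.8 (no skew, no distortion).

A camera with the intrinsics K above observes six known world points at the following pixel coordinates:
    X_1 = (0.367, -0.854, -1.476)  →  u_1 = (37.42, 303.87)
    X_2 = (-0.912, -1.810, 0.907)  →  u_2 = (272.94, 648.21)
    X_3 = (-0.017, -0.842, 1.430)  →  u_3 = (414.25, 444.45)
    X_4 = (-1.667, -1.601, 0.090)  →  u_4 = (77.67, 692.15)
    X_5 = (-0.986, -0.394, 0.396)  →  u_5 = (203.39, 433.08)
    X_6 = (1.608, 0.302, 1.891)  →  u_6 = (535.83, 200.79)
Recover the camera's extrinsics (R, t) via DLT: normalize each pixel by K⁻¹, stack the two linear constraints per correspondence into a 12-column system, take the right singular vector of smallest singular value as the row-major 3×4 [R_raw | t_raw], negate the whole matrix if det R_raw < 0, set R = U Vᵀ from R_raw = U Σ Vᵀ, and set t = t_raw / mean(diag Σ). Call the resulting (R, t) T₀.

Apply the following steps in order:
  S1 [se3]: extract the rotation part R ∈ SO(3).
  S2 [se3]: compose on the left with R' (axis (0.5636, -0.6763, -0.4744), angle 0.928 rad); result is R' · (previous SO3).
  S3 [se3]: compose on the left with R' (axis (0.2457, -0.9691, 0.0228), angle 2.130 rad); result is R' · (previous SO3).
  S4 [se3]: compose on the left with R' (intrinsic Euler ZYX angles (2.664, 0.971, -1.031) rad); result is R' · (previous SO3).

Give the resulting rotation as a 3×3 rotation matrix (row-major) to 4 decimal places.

rotation (matrix) = ((0.3314, -0.8888, -0.3166), (0.9427, 0.3257, 0.0726), (0.0386, -0.3225, 0.9458))

source (pnp_recover): camera pose = R=[0.2847 0.1174 0.9514; -0.3617 -0.9059 0.2201; 0.8877 -0.4068 -0.2155], t=(-0.5000, 0.1999, 4.6392)
after S1 (rot_of_se3): [0.2847 0.1174 0.9514; -0.3617 -0.9059 0.2201; 0.8877 -0.4068 -0.2155]
after S2 (compose_so3): [-0.4508 0.1434 0.8810; -0.7211 -0.6403 -0.2648; 0.5261 -0.7546 0.3921]
after S3 (compose_so3): [0.0466 0.7963 -0.6031; -0.6257 -0.4474 -0.6390; -0.7787 0.4071 0.4774]
after S4 (compose_so3): [0.3314 -0.8888 -0.3166; 0.9427 0.3257 0.0726; 0.0386 -0.3225 0.9458]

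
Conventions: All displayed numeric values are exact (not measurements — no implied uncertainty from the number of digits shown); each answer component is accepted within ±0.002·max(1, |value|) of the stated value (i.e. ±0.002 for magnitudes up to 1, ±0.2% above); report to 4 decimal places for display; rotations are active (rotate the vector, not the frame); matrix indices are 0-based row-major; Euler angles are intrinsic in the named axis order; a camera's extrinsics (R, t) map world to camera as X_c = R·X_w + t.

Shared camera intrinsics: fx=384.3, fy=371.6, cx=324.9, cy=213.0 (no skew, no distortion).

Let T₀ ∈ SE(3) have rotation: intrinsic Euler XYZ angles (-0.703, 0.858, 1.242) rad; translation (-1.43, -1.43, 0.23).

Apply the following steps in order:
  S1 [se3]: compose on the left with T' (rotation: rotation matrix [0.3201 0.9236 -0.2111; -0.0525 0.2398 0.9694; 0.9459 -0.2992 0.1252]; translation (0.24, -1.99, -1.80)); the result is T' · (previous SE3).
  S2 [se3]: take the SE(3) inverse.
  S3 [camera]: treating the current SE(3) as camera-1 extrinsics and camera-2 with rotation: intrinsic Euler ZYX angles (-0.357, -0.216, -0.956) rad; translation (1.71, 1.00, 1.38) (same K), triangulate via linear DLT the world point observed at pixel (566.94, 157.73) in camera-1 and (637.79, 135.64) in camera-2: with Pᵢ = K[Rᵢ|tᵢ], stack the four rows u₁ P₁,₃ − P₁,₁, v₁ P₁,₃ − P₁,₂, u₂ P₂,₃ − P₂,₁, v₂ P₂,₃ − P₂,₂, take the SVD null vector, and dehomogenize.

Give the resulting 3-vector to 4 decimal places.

result = (1.6346, -1.8397, -0.2443)

after S1 (compose_se3): R=[0.7571 0.3857 0.5273; -0.6496 0.5297 0.5453; -0.0690 -0.7554 0.6516], t=(-1.5870, -2.0349, -2.6960)
after S2 (invert_se3): R=[0.7571 -0.6496 -0.0690; 0.3857 0.5297 -0.7554; 0.5273 0.5453 0.6516], t=(-0.3065, -0.3466, 3.7032)
after S3 (triangulate): (1.6346, -1.8397, -0.2443)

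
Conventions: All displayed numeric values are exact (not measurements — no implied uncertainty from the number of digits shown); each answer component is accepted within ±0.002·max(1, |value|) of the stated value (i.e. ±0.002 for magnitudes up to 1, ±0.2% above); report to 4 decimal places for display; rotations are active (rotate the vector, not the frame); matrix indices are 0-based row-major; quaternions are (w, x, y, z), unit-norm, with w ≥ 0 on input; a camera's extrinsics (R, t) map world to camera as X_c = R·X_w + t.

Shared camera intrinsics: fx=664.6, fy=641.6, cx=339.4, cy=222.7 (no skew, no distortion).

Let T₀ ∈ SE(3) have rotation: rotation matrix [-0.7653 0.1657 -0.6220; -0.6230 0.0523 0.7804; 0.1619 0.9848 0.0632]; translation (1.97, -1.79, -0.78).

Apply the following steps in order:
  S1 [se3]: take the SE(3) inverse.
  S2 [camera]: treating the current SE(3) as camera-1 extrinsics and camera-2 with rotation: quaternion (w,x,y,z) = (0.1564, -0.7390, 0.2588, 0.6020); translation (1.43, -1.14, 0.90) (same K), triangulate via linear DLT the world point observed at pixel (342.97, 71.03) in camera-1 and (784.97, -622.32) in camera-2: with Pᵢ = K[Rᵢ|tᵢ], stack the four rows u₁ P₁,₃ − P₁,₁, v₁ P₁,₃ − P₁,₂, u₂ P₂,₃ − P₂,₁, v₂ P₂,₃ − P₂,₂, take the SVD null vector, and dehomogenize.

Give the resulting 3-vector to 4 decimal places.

result = (-1.0205, 1.6475, -1.5384)

after S1 (invert_se3): R=[-0.7653 -0.6230 0.1619; 0.1657 0.0523 0.9848; -0.6220 0.7805 0.0632], t=(0.5187, 0.5353, 2.6717)
after S2 (triangulate): (-1.0205, 1.6475, -1.5384)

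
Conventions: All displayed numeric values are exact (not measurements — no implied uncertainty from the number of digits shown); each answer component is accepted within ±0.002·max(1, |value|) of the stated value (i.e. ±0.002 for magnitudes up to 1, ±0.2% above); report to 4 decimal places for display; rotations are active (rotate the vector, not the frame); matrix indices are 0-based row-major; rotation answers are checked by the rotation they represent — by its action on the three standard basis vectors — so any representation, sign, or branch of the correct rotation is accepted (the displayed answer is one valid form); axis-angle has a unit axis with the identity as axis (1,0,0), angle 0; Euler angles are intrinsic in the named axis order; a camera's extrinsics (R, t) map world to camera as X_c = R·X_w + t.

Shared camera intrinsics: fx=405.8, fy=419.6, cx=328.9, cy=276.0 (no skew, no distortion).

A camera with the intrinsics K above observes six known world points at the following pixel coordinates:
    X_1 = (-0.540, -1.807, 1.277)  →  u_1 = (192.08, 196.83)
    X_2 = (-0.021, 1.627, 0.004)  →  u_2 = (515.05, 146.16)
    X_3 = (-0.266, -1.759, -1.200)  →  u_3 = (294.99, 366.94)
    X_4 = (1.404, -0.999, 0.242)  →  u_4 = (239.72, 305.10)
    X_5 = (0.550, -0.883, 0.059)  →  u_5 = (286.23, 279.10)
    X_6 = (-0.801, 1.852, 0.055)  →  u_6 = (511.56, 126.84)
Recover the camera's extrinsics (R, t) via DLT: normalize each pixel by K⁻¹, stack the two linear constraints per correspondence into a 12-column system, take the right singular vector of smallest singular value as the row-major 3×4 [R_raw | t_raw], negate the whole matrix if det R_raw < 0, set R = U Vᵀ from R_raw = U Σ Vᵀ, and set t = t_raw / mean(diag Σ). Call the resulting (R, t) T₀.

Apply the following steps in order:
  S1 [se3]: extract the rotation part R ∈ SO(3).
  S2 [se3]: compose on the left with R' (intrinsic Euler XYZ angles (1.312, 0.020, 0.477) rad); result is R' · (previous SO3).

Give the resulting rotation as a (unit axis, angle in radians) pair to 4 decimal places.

source (pnp_recover): camera pose = R=[-0.1178 0.8564 -0.5027; 0.3496 -0.4381 -0.8282; -0.9295 -0.2733 -0.2478], t=(0.4200, -0.5000, 4.3800)
after S1 (rot_of_se3): [-0.1178 0.8564 -0.5027; 0.3496 -0.4381 -0.8282; -0.9295 -0.2733 -0.2478]
after S2 (compose_so3): [-0.2837 0.9563 -0.0713; 0.9589 0.2838 -0.0092; 0.0115 -0.0710 -0.9974]

rotation (axis_angle) = ((-0.5981, -0.8010, 0.0250), 3.0899)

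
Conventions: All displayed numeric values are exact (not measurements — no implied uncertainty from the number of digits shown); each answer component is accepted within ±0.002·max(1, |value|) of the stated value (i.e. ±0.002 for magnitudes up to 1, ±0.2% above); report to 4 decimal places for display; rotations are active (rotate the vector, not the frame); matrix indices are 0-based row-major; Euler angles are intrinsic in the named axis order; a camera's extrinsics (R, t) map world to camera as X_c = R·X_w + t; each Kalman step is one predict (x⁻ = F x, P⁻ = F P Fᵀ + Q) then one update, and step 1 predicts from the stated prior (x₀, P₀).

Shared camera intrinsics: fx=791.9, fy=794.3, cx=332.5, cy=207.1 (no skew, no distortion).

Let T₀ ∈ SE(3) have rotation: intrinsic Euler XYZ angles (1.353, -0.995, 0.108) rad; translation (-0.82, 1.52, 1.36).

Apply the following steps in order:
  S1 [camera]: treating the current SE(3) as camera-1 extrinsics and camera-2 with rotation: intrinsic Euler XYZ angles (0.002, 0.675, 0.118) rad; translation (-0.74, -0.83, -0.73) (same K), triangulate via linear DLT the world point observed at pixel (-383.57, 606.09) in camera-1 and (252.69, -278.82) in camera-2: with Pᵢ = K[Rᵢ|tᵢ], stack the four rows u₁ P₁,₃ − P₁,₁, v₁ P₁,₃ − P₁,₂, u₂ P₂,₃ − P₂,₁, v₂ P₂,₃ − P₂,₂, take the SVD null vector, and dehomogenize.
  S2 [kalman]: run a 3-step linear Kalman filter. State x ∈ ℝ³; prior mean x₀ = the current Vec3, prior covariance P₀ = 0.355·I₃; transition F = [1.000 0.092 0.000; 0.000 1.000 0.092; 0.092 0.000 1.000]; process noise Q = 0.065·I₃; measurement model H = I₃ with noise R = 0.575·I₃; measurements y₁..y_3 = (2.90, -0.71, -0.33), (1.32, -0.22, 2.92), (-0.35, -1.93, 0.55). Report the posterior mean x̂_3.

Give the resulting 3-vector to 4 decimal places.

after S1 (triangulate): (-0.0176, 0.6505, 1.2521)
after S2 (kf_track): (0.6921, -0.5076, 1.1654)

result = (0.6921, -0.5076, 1.1654)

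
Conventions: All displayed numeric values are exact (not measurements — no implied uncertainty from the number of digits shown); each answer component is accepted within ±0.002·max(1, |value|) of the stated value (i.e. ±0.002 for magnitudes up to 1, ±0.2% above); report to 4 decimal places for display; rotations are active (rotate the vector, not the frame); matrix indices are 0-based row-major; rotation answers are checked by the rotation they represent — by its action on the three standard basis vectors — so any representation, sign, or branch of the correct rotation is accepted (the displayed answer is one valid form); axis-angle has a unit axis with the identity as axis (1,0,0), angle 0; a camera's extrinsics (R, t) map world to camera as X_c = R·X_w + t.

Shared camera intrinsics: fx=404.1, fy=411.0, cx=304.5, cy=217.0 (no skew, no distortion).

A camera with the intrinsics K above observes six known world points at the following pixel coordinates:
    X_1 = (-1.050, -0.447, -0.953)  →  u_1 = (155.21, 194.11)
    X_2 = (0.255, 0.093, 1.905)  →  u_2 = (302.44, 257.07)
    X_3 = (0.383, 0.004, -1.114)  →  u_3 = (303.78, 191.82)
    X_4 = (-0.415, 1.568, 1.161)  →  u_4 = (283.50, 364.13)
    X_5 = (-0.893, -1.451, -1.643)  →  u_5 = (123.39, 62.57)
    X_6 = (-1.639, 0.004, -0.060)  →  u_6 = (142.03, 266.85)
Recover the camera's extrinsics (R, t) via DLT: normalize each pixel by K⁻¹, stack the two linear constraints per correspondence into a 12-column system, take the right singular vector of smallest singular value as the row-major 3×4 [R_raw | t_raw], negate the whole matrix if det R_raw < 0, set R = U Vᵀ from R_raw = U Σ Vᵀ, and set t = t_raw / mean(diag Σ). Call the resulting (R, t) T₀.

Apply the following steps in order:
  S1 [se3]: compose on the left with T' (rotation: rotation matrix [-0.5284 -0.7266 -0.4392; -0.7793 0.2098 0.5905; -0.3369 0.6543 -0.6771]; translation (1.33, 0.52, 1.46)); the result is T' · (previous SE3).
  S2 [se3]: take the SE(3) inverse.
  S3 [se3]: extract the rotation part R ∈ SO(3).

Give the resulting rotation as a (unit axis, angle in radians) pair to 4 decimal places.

source (pnp_recover): camera pose = R=[0.9616 0.2736 0.0235; -0.2702 0.9275 0.2582; 0.0488 -0.2546 0.9658], t=(-0.3500, 0.1500, 4.9297)
after S1 (compose_se3): R=[-0.3332 -0.7067 -0.6242; -0.7772 -0.1690 0.6062; -0.5338 0.6871 -0.4929], t=(-0.7592, 3.7351, -1.6617)
after S2 (invert_se3): R=[-0.3332 -0.7772 -0.5338; -0.7067 -0.1690 0.6871; -0.6242 0.6062 -0.4929], t=(1.7629, 1.2363, -3.5570)
after S3 (rot_of_se3): [-0.3332 -0.7772 -0.5338; -0.7067 -0.1690 0.6871; -0.6242 0.6062 -0.4929]

rotation (axis_angle) = ((-0.5767, 0.6441, 0.5026), 3.0714)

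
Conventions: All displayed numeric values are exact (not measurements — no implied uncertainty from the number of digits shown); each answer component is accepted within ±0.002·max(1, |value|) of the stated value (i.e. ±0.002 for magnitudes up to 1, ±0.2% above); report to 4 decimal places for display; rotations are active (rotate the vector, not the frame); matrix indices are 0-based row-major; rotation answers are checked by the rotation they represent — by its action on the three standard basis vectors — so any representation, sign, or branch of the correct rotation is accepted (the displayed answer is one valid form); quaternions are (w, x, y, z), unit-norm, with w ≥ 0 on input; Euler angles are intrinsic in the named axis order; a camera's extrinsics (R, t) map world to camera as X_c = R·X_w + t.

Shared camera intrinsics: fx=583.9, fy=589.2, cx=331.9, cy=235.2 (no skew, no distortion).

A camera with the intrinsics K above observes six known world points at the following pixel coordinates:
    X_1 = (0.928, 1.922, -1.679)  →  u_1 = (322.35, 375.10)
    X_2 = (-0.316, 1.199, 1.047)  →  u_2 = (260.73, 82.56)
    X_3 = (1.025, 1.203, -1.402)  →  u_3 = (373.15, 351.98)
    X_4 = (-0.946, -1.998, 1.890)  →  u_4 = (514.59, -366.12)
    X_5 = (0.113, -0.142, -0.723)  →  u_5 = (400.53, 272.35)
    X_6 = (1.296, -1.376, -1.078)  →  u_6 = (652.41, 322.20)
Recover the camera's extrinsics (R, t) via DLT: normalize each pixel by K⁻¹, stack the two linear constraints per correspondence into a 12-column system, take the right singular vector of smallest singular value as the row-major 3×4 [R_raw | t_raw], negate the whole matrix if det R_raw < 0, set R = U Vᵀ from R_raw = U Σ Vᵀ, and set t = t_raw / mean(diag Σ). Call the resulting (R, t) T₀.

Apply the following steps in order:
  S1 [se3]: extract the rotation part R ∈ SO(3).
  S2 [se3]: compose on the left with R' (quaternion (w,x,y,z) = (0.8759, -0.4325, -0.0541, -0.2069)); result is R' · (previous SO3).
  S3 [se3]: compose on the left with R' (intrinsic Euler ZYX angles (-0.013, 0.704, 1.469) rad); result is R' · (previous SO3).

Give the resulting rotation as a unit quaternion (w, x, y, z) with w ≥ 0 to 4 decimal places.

rotation (quat) = (0.6399, 0.7041, -0.1009, -0.2908)

source (pnp_recover): camera pose = R=[0.7938 -0.6081 0.0005; 0.0790 0.1023 -0.9916; 0.6030 0.7872 0.1292], t=(0.3300, -0.4400, 4.4402)
after S1 (rot_of_se3): [0.7938 -0.6081 0.0005; 0.0790 0.1023 -0.9916; 0.6030 0.7872 0.1292]
after S2 (compose_so3): [0.8043 -0.4444 -0.3945; 0.2624 0.8613 -0.4351; 0.5331 0.2464 0.8094]
after S3 (compose_so3): [0.8105 0.2300 -0.5386; -0.5143 -0.1606 -0.8425; -0.2803 0.9598 -0.0119]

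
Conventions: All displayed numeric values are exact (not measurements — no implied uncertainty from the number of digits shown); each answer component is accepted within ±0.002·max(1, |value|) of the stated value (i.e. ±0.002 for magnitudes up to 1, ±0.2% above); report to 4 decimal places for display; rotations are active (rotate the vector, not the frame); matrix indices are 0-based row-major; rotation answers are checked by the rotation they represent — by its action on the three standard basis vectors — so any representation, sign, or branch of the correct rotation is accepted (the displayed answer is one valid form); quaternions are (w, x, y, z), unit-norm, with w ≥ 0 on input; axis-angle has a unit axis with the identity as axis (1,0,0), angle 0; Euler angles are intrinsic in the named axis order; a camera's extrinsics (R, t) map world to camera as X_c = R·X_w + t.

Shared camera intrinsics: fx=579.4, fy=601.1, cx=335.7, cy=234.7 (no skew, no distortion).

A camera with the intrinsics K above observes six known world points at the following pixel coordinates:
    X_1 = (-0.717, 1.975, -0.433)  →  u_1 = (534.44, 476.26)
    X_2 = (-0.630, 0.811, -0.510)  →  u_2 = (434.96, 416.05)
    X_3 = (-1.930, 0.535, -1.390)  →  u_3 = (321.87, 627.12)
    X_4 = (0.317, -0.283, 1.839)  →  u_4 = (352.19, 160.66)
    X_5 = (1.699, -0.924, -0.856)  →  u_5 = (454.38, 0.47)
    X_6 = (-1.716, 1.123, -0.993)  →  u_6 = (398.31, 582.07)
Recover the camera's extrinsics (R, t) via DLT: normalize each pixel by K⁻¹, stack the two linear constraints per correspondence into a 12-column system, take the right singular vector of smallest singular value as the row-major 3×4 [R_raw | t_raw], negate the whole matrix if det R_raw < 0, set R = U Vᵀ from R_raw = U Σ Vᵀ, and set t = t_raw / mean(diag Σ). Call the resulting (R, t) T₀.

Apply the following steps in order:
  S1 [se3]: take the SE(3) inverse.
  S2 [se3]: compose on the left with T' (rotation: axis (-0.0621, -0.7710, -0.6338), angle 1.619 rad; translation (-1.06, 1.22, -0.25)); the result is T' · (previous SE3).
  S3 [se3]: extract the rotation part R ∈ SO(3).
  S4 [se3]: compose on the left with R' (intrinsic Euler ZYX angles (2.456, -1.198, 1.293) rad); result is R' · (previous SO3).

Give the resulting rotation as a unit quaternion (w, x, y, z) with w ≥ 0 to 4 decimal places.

rotation (quat) = (0.4412, 0.7512, 0.0575, 0.4875)

source (pnp_recover): camera pose = R=[0.5502 0.8302 -0.0892; -0.7970 0.4903 -0.3526; -0.2490 0.2651 0.9315], t=(0.4000, 0.2801, 4.6103)
after S1 (invert_se3): R=[0.5502 -0.7970 -0.2490; 0.8302 0.4903 0.2651; -0.0892 -0.3526 0.9315], t=(1.1512, -1.6917, -4.1600)
after S2 (compose_se3): R=[0.6080 0.6272 -0.4868; 0.1054 0.5440 0.8325; 0.7869 -0.5574 0.2646], t=(0.7654, -2.8124, -1.6287)
after S3 (rot_of_se3): [0.6080 0.6272 -0.4868; 0.1054 0.5440 0.8325; 0.7869 -0.5574 0.2646]
after S4 (compose_so3): [0.5181 -0.3438 0.7832; 0.5166 -0.6041 -0.6068; 0.6817 0.7190 -0.1353]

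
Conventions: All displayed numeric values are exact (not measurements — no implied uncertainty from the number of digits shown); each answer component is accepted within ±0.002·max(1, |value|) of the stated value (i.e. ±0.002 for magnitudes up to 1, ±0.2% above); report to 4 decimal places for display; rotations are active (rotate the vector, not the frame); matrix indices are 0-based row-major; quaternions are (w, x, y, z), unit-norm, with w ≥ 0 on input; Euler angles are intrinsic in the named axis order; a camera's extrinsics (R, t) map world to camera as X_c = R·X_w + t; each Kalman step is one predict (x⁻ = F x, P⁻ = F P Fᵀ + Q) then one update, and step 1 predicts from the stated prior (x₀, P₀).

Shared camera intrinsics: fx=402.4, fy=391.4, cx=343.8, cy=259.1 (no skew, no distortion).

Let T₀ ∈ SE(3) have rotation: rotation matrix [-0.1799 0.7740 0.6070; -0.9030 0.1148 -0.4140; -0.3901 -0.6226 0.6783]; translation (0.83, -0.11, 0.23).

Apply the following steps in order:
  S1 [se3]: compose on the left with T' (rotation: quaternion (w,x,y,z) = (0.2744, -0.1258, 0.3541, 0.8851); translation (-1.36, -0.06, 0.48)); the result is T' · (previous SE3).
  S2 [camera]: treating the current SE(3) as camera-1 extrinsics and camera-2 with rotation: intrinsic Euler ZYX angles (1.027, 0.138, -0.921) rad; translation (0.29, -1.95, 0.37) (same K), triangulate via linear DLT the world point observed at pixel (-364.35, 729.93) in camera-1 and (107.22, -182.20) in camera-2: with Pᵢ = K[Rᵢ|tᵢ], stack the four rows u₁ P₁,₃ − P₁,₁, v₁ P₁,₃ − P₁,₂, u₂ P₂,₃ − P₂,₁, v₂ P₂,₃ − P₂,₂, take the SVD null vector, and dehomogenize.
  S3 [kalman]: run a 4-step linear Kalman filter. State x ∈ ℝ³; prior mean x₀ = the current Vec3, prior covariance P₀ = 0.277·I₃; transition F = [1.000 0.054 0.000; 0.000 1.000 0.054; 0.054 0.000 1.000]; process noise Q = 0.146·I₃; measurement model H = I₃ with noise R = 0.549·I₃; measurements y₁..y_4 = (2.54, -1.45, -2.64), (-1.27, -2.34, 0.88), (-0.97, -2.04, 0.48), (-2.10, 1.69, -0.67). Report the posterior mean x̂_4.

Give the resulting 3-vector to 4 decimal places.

result = (-1.2925, -0.3708, -0.0721)

after S1 (compose_se3): R=[0.6773 -0.6813 -0.2776; 0.1977 -0.1950 0.9607; -0.7086 -0.7056 0.0026], t=(-1.9820, 0.4952, 0.2375)
after S2 (triangulate): (-1.4835, -0.6353, 1.8420)
after S3 (kf_track): (-1.2925, -0.3708, -0.0721)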